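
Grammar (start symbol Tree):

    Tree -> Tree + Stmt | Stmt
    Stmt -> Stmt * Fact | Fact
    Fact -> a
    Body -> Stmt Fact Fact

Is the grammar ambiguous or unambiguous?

Only Tree, Stmt, Fact are reachable from Tree; ignoring the rest: Tree → Tree + Stmt | Stmt  ;  Stmt → Stmt * Fact | Fact  — a left-associative chain with Fact at the bottom. Each string factors uniquely by precedence.

Unambiguous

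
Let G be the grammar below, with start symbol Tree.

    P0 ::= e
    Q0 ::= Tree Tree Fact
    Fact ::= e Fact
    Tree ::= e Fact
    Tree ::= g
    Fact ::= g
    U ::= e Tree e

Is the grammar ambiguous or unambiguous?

Unambiguous

Only Tree, Fact are reachable from Tree; ignoring the rest: The reachable rules are right-linear with at most one rule per (nonterminal, next-terminal) pair. Each input token forces the next rule, so parsing is deterministic.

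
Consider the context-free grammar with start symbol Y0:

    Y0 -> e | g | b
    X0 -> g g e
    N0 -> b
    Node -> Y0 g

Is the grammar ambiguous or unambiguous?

Only Y0 is reachable from Y0; ignoring the rest: Restricted to the reachable nonterminals, every rule has the form A → t or A → t B, and no two rules for the same A share a first terminal. The grammar encodes a DFA — one run per string.

Unambiguous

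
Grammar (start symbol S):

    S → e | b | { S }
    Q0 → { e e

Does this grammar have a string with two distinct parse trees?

(Q0 is unreachable from S, so its rules don't affect L(S).) L(S) is { openⁿ atom closeⁿ : n ≥ 0 }. The bracket depth fixes n, and the derivation is forced at every step.

Unambiguous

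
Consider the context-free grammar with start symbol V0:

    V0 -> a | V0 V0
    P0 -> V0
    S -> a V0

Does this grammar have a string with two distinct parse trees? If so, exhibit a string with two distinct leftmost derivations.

Ambiguous

Witness: a a a

Derivation 1: V0 ⇒ V0 V0 ⇒ a V0 ⇒ a V0 V0 ⇒ a a V0 ⇒ a a a
Derivation 2: V0 ⇒ V0 V0 ⇒ V0 V0 V0 ⇒ a V0 V0 ⇒ a a V0 ⇒ a a a

Two distinct leftmost derivations for the same string.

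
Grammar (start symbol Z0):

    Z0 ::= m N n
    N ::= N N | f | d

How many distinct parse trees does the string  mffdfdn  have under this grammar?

14

Parse trees for mffdfdn (showing first 6 of 14):
  [Z0 m [N [N f] [N [N f] [N [N d] [N [N f] [N d]]]]] n]
  [Z0 m [N [N f] [N [N f] [N [N [N d] [N f]] [N d]]]] n]
  [Z0 m [N [N f] [N [N [N f] [N d]] [N [N f] [N d]]]] n]
  [Z0 m [N [N f] [N [N [N f] [N [N d] [N f]]] [N d]]] n]
  [Z0 m [N [N f] [N [N [N [N f] [N d]] [N f]] [N d]]] n]
  [Z0 m [N [N [N f] [N f]] [N [N d] [N [N f] [N d]]]] n]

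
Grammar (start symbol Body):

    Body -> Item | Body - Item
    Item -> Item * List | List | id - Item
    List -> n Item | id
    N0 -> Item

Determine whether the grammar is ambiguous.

Witness: id - id

Derivation 1: Body ⇒ Item ⇒ id - Item ⇒ id - List ⇒ id - id
Derivation 2: Body ⇒ Body - Item ⇒ Item - Item ⇒ List - Item ⇒ id - Item ⇒ id - List ⇒ id - id

Two distinct leftmost derivations for the same string.

Ambiguous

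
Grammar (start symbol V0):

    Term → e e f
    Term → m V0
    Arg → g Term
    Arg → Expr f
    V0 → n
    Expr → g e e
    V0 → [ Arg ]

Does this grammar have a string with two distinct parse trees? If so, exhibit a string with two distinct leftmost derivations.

Witness: [ g e e f ]

Derivation 1: V0 ⇒ [ Arg ] ⇒ [ g Term ] ⇒ [ g e e f ]
Derivation 2: V0 ⇒ [ Arg ] ⇒ [ Expr f ] ⇒ [ g e e f ]

Two distinct leftmost derivations for the same string.

Ambiguous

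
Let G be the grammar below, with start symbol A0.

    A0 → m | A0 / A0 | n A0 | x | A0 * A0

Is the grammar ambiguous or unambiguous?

Ambiguous

Witness: n m * m

Derivation 1: A0 ⇒ n A0 ⇒ n A0 * A0 ⇒ n m * A0 ⇒ n m * m
Derivation 2: A0 ⇒ A0 * A0 ⇒ n A0 * A0 ⇒ n m * A0 ⇒ n m * m

Two distinct leftmost derivations for the same string.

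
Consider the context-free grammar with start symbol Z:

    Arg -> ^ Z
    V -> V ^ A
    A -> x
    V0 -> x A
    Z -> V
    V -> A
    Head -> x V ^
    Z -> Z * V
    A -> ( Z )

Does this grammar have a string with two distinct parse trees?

(Head, Arg, V0 are unreachable from Z, so their rules don't affect L(Z).) This is a standard precedence ladder (Z over V over A), with each level left-recursive on its own operator ('*' at Z, '^' at V). That structure is LR(1), hence unambiguous.

Unambiguous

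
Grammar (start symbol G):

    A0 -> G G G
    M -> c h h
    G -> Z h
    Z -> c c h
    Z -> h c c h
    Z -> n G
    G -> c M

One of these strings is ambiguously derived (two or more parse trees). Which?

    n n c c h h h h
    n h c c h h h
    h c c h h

n n c c h h h h: 2 trees
n h c c h h h: 1 tree
h c c h h: 1 tree

n n c c h h h h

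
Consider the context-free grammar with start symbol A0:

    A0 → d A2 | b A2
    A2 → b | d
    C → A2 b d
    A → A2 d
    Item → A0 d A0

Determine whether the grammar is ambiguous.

(C, A, Item are unreachable from A0, so their rules don't affect L(A0).) Restricted to the reachable nonterminals, every rule has the form A → t or A → t B, and no two rules for the same A share a first terminal. The grammar encodes a DFA — one run per string.

Unambiguous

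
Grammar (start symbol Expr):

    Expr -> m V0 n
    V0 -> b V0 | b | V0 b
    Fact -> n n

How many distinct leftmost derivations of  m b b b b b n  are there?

16

Parse trees for m b b b b b n (showing first 6 of 16):
  [Expr m [V0 b [V0 b [V0 b [V0 b [V0 b]]]]] n]
  [Expr m [V0 b [V0 b [V0 b [V0 [V0 b] b]]]] n]
  [Expr m [V0 b [V0 b [V0 [V0 b [V0 b]] b]]] n]
  [Expr m [V0 b [V0 b [V0 [V0 [V0 b] b] b]]] n]
  [Expr m [V0 b [V0 [V0 b [V0 b [V0 b]]] b]] n]
  [Expr m [V0 b [V0 [V0 b [V0 [V0 b] b]] b]] n]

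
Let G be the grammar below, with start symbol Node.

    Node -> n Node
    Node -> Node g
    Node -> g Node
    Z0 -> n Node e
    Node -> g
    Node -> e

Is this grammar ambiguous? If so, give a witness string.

Ambiguous

Witness: g g

Derivation 1: Node ⇒ Node g ⇒ g g
Derivation 2: Node ⇒ g Node ⇒ g g

Two distinct leftmost derivations for the same string.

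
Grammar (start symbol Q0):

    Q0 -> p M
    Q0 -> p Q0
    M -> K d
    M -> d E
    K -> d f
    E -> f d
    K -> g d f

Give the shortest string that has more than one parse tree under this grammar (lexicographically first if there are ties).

p d f d

length 4: p d f d has 2 parse trees

Two derivations of p d f d:
  Q0 ⇒ p M ⇒ p K d ⇒ p d f d
  Q0 ⇒ p M ⇒ p d E ⇒ p d f d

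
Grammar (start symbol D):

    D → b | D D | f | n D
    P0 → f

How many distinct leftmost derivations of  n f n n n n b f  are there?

Parse trees for n f n n n n b f (showing first 6 of 13):
  [D [D n [D f]] [D [D n [D n [D n [D n [D b]]]]] [D f]]]
  [D [D n [D f]] [D n [D [D n [D n [D n [D b]]]] [D f]]]]
  [D [D n [D f]] [D n [D n [D [D n [D n [D b]]] [D f]]]]]
  [D [D n [D f]] [D n [D n [D n [D [D n [D b]] [D f]]]]]]
  [D [D n [D f]] [D n [D n [D n [D n [D [D b] [D f]]]]]]]
  [D [D [D n [D f]] [D n [D n [D n [D n [D b]]]]]] [D f]]

13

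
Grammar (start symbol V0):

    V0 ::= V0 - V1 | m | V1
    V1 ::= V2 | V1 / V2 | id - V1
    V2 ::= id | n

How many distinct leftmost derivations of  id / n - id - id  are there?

2

Parse trees for id / n - id - id:
  [V0 [V0 [V1 [V1 [V2 id]] / [V2 n]]] - [V1 id - [V1 [V2 id]]]]
  [V0 [V0 [V0 [V1 [V1 [V2 id]] / [V2 n]]] - [V1 [V2 id]]] - [V1 [V2 id]]]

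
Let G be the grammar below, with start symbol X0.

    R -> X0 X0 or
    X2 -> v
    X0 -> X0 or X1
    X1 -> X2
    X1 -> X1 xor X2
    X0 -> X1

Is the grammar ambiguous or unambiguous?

Unambiguous

(R is unreachable from X0, so its rules don't affect L(X0).) X0 → X0 or X1 | X1  ;  X1 → X1 xor X2 | X2  — a left-associative chain with X2 at the bottom. Each string factors uniquely by precedence.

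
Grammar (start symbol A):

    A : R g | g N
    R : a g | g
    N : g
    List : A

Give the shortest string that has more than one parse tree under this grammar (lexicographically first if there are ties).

length 2: g g has 2 parse trees

Two derivations of g g:
  A ⇒ R g ⇒ g g
  A ⇒ g N ⇒ g g

g g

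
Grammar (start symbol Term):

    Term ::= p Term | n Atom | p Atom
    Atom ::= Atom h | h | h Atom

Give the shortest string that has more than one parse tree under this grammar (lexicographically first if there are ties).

length 2: no string has ≥2 trees
length 3: n h h has 2 parse trees

Two derivations of n h h:
  Term ⇒ n Atom ⇒ n Atom h ⇒ n h h
  Term ⇒ n Atom ⇒ n h Atom ⇒ n h h

n h h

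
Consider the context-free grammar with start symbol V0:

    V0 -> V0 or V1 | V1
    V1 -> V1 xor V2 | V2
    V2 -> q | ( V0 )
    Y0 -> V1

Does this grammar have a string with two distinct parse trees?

(Y0 is unreachable from V0, so its rules don't affect L(V0).) This is a standard precedence ladder (V0 over V1 over V2), with each level left-recursive on its own operator ('or' at V0, 'xor' at V1). That structure is LR(1), hence unambiguous.

Unambiguous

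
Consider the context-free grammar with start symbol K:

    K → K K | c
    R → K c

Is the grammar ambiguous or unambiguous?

Witness: c c c

Derivation 1: K ⇒ K K ⇒ K K K ⇒ c K K ⇒ c c K ⇒ c c c
Derivation 2: K ⇒ K K ⇒ c K ⇒ c K K ⇒ c c K ⇒ c c c

Two distinct leftmost derivations for the same string.

Ambiguous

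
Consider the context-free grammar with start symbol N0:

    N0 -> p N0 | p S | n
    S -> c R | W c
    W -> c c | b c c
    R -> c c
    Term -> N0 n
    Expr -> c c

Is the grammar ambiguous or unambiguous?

Ambiguous

Witness: p c c c

Derivation 1: N0 ⇒ p S ⇒ p c R ⇒ p c c c
Derivation 2: N0 ⇒ p S ⇒ p W c ⇒ p c c c

Two distinct leftmost derivations for the same string.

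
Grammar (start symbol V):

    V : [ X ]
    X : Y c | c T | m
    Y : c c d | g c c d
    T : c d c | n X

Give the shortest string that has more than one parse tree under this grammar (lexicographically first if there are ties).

length 3: no string has ≥2 trees
length 5: no string has ≥2 trees
length 6: [ c c d c ] has 2 parse trees

Two derivations of [ c c d c ]:
  V ⇒ [ X ] ⇒ [ Y c ] ⇒ [ c c d c ]
  V ⇒ [ X ] ⇒ [ c T ] ⇒ [ c c d c ]

[ c c d c ]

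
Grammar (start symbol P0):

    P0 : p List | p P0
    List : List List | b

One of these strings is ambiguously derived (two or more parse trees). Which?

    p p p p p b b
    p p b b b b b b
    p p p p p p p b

p p p p p b b: 1 tree
p p b b b b b b: 42 trees
p p p p p p p b: 1 tree

p p b b b b b b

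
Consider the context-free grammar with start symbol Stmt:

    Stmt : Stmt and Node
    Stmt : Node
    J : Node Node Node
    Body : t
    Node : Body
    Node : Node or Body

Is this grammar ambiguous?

Only Stmt, Node, Body are reachable from Stmt; ignoring the rest: The grammar is stratified — Stmt handles 'and' (left-recursive), Node handles 'or', Body atoms. Each operator has a fixed associativity and precedence level, so every string has one parse.

Unambiguous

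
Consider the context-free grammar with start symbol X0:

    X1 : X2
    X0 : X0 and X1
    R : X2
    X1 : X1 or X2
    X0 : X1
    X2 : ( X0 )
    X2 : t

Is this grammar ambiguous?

Unambiguous

(R is unreachable from X0, so its rules don't affect L(X0).) The grammar is stratified — X0 handles 'and' (left-recursive), X1 handles 'or', X2 atoms. Each operator has a fixed associativity and precedence level, so every string has one parse.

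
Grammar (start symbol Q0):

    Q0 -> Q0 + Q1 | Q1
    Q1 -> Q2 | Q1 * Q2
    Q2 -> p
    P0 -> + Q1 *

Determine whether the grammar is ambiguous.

Only Q0, Q1, Q2 are reachable from Q0; ignoring the rest: The grammar is stratified — Q0 handles '+' (left-recursive), Q1 handles '*', Q2 atoms. Each operator has a fixed associativity and precedence level, so every string has one parse.

Unambiguous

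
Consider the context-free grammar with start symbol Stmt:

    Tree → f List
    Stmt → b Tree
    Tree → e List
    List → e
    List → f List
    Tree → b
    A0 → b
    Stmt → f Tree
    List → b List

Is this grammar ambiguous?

Unambiguous

(A0 is unreachable from Stmt, so its rules don't affect L(Stmt).) Restricted to the reachable nonterminals, every rule has the form A → t or A → t B, and no two rules for the same A share a first terminal. The grammar encodes a DFA — one run per string.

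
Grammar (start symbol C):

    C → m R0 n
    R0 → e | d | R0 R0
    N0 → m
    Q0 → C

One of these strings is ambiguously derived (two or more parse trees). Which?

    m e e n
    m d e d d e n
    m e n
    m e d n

m e e n: 1 tree
m d e d d e n: 14 trees
m e n: 1 tree
m e d n: 1 tree

m d e d d e n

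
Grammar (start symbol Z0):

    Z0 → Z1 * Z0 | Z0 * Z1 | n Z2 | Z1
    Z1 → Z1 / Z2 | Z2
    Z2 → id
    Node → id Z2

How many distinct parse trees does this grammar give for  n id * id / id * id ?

1

Parse trees for n id * id / id * id:
  [Z0 [Z0 [Z0 n [Z2 id]] * [Z1 [Z1 [Z2 id]] / [Z2 id]]] * [Z1 [Z2 id]]]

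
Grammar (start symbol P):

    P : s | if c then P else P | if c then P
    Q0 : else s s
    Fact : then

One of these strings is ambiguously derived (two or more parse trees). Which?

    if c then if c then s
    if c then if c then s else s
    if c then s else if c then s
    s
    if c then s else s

if c then if c then s: 1 tree
if c then if c then s else s: 2 trees
if c then s else if c then s: 1 tree
s: 1 tree
if c then s else s: 1 tree

if c then if c then s else s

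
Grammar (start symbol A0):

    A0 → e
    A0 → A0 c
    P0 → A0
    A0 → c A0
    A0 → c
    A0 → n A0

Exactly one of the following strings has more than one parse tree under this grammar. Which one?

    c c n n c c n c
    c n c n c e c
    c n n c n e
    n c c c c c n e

c c n n c c n c: 1 tree
c n c n c e c: 6 trees
c n n c n e: 1 tree
n c c c c c n e: 1 tree

c n c n c e c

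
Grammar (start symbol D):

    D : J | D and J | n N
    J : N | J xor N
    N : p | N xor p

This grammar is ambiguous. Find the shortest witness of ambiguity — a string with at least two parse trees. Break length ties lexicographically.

length 1: no string has ≥2 trees
length 2: no string has ≥2 trees
length 3: p xor p has 2 parse trees

Two derivations of p xor p:
  D ⇒ J ⇒ N ⇒ N xor p ⇒ p xor p
  D ⇒ J ⇒ J xor N ⇒ N xor N ⇒ p xor N ⇒ p xor p

p xor p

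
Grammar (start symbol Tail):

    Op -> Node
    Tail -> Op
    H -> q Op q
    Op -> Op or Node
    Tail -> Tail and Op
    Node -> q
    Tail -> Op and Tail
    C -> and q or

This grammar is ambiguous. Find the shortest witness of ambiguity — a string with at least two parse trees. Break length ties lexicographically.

length 1: no string has ≥2 trees
length 3: q and q has 2 parse trees

Two derivations of q and q:
  Tail ⇒ Tail and Op ⇒ Op and Op ⇒ Node and Op ⇒ q and Op ⇒ q and Node ⇒ q and q
  Tail ⇒ Op and Tail ⇒ Node and Tail ⇒ q and Tail ⇒ q and Op ⇒ q and Node ⇒ q and q

q and q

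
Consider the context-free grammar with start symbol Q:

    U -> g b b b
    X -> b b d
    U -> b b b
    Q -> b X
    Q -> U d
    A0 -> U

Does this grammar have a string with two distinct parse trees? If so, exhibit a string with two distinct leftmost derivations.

Witness: b b b d

Derivation 1: Q ⇒ b X ⇒ b b b d
Derivation 2: Q ⇒ U d ⇒ b b b d

Two distinct leftmost derivations for the same string.

Ambiguous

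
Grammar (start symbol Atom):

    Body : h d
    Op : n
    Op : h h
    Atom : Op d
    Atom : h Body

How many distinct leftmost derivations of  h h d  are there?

2

Parse trees for h h d:
  [Atom [Op h h] d]
  [Atom h [Body h d]]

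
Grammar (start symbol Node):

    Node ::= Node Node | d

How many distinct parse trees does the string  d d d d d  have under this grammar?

Parse trees for d d d d d (showing first 6 of 14):
  [Node [Node d] [Node [Node d] [Node [Node d] [Node [Node d] [Node d]]]]]
  [Node [Node d] [Node [Node d] [Node [Node [Node d] [Node d]] [Node d]]]]
  [Node [Node d] [Node [Node [Node d] [Node d]] [Node [Node d] [Node d]]]]
  [Node [Node d] [Node [Node [Node d] [Node [Node d] [Node d]]] [Node d]]]
  [Node [Node d] [Node [Node [Node [Node d] [Node d]] [Node d]] [Node d]]]
  [Node [Node [Node d] [Node d]] [Node [Node d] [Node [Node d] [Node d]]]]

14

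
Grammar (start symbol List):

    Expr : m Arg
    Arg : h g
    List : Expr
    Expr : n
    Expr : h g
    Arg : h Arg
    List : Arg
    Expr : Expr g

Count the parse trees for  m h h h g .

Parse trees for m h h h g:
  [List [Expr m [Arg h [Arg h [Arg h g]]]]]

1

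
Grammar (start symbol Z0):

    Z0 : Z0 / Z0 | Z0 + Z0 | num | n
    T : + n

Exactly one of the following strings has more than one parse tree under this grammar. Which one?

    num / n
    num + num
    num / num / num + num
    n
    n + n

num / num / num + num

num / n: 1 tree
num + num: 1 tree
num / num / num + num: 5 trees
n: 1 tree
n + n: 1 tree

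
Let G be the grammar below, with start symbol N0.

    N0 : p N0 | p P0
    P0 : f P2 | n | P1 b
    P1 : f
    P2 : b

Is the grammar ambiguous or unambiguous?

Witness: p f b

Derivation 1: N0 ⇒ p P0 ⇒ p f P2 ⇒ p f b
Derivation 2: N0 ⇒ p P0 ⇒ p P1 b ⇒ p f b

Two distinct leftmost derivations for the same string.

Ambiguous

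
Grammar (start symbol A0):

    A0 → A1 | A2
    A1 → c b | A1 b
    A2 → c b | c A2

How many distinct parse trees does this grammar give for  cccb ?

1

Parse trees for cccb:
  [A0 [A2 c [A2 c [A2 c b]]]]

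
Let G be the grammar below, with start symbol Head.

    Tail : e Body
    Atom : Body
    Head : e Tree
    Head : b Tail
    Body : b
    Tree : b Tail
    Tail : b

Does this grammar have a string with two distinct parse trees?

Only Head, Tree, Tail, Body are reachable from Head; ignoring the rest: The reachable rules are right-linear with at most one rule per (nonterminal, next-terminal) pair. Each input token forces the next rule, so parsing is deterministic.

Unambiguous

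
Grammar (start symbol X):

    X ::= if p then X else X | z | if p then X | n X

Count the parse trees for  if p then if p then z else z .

2

Parse trees for if p then if p then z else z:
  [X if p then [X if p then [X z]] else [X z]]
  [X if p then [X if p then [X z] else [X z]]]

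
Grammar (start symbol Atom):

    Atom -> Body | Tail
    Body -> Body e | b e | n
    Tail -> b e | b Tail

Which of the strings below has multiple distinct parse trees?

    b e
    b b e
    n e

b e

b e: 2 trees
b b e: 1 tree
n e: 1 tree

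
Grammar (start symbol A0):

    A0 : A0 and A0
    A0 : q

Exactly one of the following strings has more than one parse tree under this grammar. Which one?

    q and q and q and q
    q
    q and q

q and q and q and q: 5 trees
q: 1 tree
q and q: 1 tree

q and q and q and q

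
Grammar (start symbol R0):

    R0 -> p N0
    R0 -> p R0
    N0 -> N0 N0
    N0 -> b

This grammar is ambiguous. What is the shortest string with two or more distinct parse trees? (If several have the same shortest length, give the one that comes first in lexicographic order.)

length 2: no string has ≥2 trees
length 3: no string has ≥2 trees
length 4: p b b b has 2 parse trees

Two derivations of p b b b:
  R0 ⇒ p N0 ⇒ p N0 N0 ⇒ p N0 N0 N0 ⇒ p b N0 N0 ⇒ p b b N0 ⇒ p b b b
  R0 ⇒ p N0 ⇒ p N0 N0 ⇒ p b N0 ⇒ p b N0 N0 ⇒ p b b N0 ⇒ p b b b

p b b b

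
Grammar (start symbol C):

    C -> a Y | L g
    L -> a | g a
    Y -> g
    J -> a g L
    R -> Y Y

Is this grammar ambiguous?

Witness: a g

Derivation 1: C ⇒ a Y ⇒ a g
Derivation 2: C ⇒ L g ⇒ a g

Two distinct leftmost derivations for the same string.

Ambiguous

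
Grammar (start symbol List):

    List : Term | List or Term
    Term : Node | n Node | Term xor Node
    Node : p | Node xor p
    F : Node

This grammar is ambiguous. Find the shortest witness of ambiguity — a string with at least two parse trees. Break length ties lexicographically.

length 1: no string has ≥2 trees
length 2: no string has ≥2 trees
length 3: p xor p has 2 parse trees

Two derivations of p xor p:
  List ⇒ Term ⇒ Node ⇒ Node xor p ⇒ p xor p
  List ⇒ Term ⇒ Term xor Node ⇒ Node xor Node ⇒ p xor Node ⇒ p xor p

p xor p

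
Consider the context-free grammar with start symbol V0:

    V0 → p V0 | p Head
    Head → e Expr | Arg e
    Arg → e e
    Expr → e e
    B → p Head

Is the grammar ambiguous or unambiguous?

Ambiguous

Witness: p e e e

Derivation 1: V0 ⇒ p Head ⇒ p e Expr ⇒ p e e e
Derivation 2: V0 ⇒ p Head ⇒ p Arg e ⇒ p e e e

Two distinct leftmost derivations for the same string.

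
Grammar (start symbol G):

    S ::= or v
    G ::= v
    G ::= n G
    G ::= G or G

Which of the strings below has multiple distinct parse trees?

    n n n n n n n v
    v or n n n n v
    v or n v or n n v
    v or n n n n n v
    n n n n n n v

n n n n n n n v: 1 tree
v or n n n n v: 1 tree
v or n v or n n v: 3 trees
v or n n n n n v: 1 tree
n n n n n n v: 1 tree

v or n v or n n v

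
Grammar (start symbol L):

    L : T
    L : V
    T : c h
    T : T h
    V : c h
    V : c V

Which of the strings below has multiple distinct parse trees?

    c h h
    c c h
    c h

c h h: 1 tree
c c h: 1 tree
c h: 2 trees

c h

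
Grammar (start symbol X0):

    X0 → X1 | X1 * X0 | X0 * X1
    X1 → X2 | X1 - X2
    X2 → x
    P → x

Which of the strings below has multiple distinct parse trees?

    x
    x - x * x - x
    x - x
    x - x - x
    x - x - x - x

x - x * x - x

x: 1 tree
x - x * x - x: 2 trees
x - x: 1 tree
x - x - x: 1 tree
x - x - x - x: 1 tree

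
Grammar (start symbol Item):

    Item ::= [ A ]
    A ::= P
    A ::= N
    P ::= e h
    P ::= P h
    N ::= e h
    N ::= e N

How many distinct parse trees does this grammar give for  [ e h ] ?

2

Parse trees for [ e h ]:
  [Item [ [A [P e h]] ]]
  [Item [ [A [N e h]] ]]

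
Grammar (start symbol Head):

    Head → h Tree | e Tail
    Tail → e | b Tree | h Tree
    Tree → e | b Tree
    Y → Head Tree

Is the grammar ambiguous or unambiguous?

(Y is unreachable from Head, so its rules don't affect L(Head).) Each reachable nonterminal has at most one production per leading terminal, and all productions are right-linear; the derivation is determined token-by-token.

Unambiguous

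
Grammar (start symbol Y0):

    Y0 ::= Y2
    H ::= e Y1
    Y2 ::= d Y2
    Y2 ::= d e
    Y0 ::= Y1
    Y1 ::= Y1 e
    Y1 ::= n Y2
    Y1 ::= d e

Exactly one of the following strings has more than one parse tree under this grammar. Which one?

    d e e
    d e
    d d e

d e

d e e: 1 tree
d e: 2 trees
d d e: 1 tree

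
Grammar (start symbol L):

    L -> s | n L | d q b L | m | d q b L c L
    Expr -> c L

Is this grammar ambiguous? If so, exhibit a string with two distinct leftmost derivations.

Witness: d q b d q b m c m

Derivation 1: L ⇒ d q b L ⇒ d q b d q b L c L ⇒ d q b d q b m c L ⇒ d q b d q b m c m
Derivation 2: L ⇒ d q b L c L ⇒ d q b d q b L c L ⇒ d q b d q b m c L ⇒ d q b d q b m c m

Two distinct leftmost derivations for the same string.

Ambiguous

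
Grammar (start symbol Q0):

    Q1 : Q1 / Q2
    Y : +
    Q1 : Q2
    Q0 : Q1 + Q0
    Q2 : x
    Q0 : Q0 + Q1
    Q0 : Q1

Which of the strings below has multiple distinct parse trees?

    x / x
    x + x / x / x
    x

x + x / x / x

x / x: 1 tree
x + x / x / x: 2 trees
x: 1 tree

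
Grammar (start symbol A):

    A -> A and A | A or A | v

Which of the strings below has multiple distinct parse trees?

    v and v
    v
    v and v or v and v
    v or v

v and v or v and v

v and v: 1 tree
v: 1 tree
v and v or v and v: 5 trees
v or v: 1 tree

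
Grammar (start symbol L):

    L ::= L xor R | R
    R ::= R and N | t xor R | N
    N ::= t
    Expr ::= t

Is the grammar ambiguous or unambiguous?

Witness: t xor t

Derivation 1: L ⇒ L xor R ⇒ R xor R ⇒ N xor R ⇒ t xor R ⇒ t xor N ⇒ t xor t
Derivation 2: L ⇒ R ⇒ t xor R ⇒ t xor N ⇒ t xor t

Two distinct leftmost derivations for the same string.

Ambiguous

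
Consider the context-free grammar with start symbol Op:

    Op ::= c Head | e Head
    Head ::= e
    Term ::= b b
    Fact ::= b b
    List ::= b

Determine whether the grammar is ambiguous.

(Term, Fact, List are unreachable from Op, so their rules don't affect L(Op).) Each reachable nonterminal has at most one production per leading terminal, and all productions are right-linear; the derivation is determined token-by-token.

Unambiguous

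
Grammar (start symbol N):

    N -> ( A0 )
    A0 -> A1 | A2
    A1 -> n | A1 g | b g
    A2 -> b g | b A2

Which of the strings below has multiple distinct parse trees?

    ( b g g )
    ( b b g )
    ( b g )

( b g g ): 1 tree
( b b g ): 1 tree
( b g ): 2 trees

( b g )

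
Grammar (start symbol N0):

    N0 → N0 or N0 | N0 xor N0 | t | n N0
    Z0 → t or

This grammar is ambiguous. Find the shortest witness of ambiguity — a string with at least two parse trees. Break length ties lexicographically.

length 1: no string has ≥2 trees
length 2: no string has ≥2 trees
length 3: no string has ≥2 trees
length 4: n t or t has 2 parse trees

Two derivations of n t or t:
  N0 ⇒ N0 or N0 ⇒ n N0 or N0 ⇒ n t or N0 ⇒ n t or t
  N0 ⇒ n N0 ⇒ n N0 or N0 ⇒ n t or N0 ⇒ n t or t

n t or t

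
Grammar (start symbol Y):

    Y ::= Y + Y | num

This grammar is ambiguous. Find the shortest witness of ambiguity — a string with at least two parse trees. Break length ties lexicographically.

length 1: no string has ≥2 trees
length 3: no string has ≥2 trees
length 5: num + num + num has 2 parse trees

Two derivations of num + num + num:
  Y ⇒ Y + Y ⇒ Y + Y + Y ⇒ num + Y + Y ⇒ num + num + Y ⇒ num + num + num
  Y ⇒ Y + Y ⇒ num + Y ⇒ num + Y + Y ⇒ num + num + Y ⇒ num + num + num

num + num + num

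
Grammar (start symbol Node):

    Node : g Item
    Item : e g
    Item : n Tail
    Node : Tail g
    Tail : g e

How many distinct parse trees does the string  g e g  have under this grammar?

Parse trees for g e g:
  [Node g [Item e g]]
  [Node [Tail g e] g]

2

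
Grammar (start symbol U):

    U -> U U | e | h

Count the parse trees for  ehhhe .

14

Parse trees for ehhhe (showing first 6 of 14):
  [U [U e] [U [U h] [U [U h] [U [U h] [U e]]]]]
  [U [U e] [U [U h] [U [U [U h] [U h]] [U e]]]]
  [U [U e] [U [U [U h] [U h]] [U [U h] [U e]]]]
  [U [U e] [U [U [U h] [U [U h] [U h]]] [U e]]]
  [U [U e] [U [U [U [U h] [U h]] [U h]] [U e]]]
  [U [U [U e] [U h]] [U [U h] [U [U h] [U e]]]]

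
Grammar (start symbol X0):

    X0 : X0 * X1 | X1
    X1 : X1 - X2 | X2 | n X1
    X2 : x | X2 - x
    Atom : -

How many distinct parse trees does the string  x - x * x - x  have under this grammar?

Parse trees for x - x * x - x:
  [X0 [X0 [X1 [X1 [X2 x]] - [X2 x]]] * [X1 [X1 [X2 x]] - [X2 x]]]
  [X0 [X0 [X1 [X1 [X2 x]] - [X2 x]]] * [X1 [X2 [X2 x] - x]]]
  [X0 [X0 [X1 [X2 [X2 x] - x]]] * [X1 [X1 [X2 x]] - [X2 x]]]
  [X0 [X0 [X1 [X2 [X2 x] - x]]] * [X1 [X2 [X2 x] - x]]]

4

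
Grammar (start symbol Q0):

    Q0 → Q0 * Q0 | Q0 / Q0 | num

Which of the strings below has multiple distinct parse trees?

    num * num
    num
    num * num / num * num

num * num: 1 tree
num: 1 tree
num * num / num * num: 5 trees

num * num / num * num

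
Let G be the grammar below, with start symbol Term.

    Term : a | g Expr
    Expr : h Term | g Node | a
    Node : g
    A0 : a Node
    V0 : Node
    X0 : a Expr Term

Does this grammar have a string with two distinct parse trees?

Only Term, Expr, Node are reachable from Term; ignoring the rest: The reachable rules are right-linear with at most one rule per (nonterminal, next-terminal) pair. Each input token forces the next rule, so parsing is deterministic.

Unambiguous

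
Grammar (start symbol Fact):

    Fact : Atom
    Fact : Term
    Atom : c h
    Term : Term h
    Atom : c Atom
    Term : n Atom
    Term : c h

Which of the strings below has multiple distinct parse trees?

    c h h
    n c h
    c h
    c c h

c h h: 1 tree
n c h: 1 tree
c h: 2 trees
c c h: 1 tree

c h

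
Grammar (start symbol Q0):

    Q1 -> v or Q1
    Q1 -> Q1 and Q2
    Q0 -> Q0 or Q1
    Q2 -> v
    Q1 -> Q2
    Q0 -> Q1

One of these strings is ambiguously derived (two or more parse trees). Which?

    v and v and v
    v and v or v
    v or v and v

v or v and v

v and v and v: 1 tree
v and v or v: 1 tree
v or v and v: 3 trees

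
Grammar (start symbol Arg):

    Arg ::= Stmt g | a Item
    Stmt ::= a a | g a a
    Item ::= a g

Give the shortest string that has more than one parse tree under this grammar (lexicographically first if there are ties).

a a g

length 3: a a g has 2 parse trees

Two derivations of a a g:
  Arg ⇒ Stmt g ⇒ a a g
  Arg ⇒ a Item ⇒ a a g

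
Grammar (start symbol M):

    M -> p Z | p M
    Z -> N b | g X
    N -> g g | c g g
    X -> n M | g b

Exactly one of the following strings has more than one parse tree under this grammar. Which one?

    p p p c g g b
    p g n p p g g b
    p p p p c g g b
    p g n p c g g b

p g n p p g g b

p p p c g g b: 1 tree
p g n p p g g b: 2 trees
p p p p c g g b: 1 tree
p g n p c g g b: 1 tree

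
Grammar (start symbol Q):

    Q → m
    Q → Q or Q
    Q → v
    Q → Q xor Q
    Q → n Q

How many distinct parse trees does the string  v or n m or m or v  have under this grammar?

Parse trees for v or n m or m or v (showing first 6 of 9):
  [Q [Q v] or [Q [Q n [Q m]] or [Q [Q m] or [Q v]]]]
  [Q [Q v] or [Q [Q [Q n [Q m]] or [Q m]] or [Q v]]]
  [Q [Q v] or [Q [Q n [Q [Q m] or [Q m]]] or [Q v]]]
  [Q [Q v] or [Q n [Q [Q m] or [Q [Q m] or [Q v]]]]]
  [Q [Q v] or [Q n [Q [Q [Q m] or [Q m]] or [Q v]]]]
  [Q [Q [Q v] or [Q n [Q m]]] or [Q [Q m] or [Q v]]]

9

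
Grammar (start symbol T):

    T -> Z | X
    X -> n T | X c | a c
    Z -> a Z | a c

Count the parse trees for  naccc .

Parse trees for naccc:
  [T [X n [T [X [X [X a c] c] c]]]]
  [T [X [X n [T [X [X a c] c]]] c]]
  [T [X [X [X n [T [Z a c]]] c] c]]
  [T [X [X [X n [T [X a c]]] c] c]]

4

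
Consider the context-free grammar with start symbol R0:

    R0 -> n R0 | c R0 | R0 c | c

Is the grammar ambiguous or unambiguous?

Witness: c c

Derivation 1: R0 ⇒ c R0 ⇒ c c
Derivation 2: R0 ⇒ R0 c ⇒ c c

Two distinct leftmost derivations for the same string.

Ambiguous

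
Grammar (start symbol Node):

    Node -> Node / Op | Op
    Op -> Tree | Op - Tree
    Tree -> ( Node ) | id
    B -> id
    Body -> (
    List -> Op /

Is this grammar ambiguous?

Unambiguous

(B, Body, List are unreachable from Node, so their rules don't affect L(Node).) The grammar is stratified — Node handles '/' (left-recursive), Op handles '-', Tree atoms. Each operator has a fixed associativity and precedence level, so every string has one parse.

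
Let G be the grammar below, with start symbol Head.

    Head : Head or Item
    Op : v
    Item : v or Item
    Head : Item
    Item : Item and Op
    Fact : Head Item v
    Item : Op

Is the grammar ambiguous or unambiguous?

Ambiguous

Witness: v or v

Derivation 1: Head ⇒ Head or Item ⇒ Item or Item ⇒ Op or Item ⇒ v or Item ⇒ v or Op ⇒ v or v
Derivation 2: Head ⇒ Item ⇒ v or Item ⇒ v or Op ⇒ v or v

Two distinct leftmost derivations for the same string.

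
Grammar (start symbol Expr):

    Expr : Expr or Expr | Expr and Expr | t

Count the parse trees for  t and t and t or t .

Parse trees for t and t and t or t:
  [Expr [Expr [Expr t] and [Expr [Expr t] and [Expr t]]] or [Expr t]]
  [Expr [Expr [Expr [Expr t] and [Expr t]] and [Expr t]] or [Expr t]]
  [Expr [Expr t] and [Expr [Expr [Expr t] and [Expr t]] or [Expr t]]]
  [Expr [Expr t] and [Expr [Expr t] and [Expr [Expr t] or [Expr t]]]]
  [Expr [Expr [Expr t] and [Expr t]] and [Expr [Expr t] or [Expr t]]]

5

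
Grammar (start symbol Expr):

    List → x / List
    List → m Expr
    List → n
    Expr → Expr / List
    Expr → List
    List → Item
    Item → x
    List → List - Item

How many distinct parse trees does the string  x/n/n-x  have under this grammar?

2

Parse trees for x/n/n-x:
  [Expr [Expr [Expr [List [Item x]]] / [List n]] / [List [List n] - [Item x]]]
  [Expr [Expr [List x / [List n]]] / [List [List n] - [Item x]]]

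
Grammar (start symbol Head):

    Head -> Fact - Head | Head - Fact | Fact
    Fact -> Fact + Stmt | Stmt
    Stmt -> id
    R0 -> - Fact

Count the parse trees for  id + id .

Parse trees for id + id:
  [Head [Fact [Fact [Stmt id]] + [Stmt id]]]

1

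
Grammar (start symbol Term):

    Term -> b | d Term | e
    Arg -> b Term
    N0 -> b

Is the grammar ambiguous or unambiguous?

Unambiguous

(Arg, N0 are unreachable from Term, so their rules don't affect L(Term).) Restricted to the reachable nonterminals, every rule has the form A → t or A → t B, and no two rules for the same A share a first terminal. The grammar encodes a DFA — one run per string.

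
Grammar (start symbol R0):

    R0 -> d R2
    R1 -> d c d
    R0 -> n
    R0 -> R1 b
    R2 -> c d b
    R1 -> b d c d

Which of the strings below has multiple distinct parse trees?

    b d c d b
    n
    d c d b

b d c d b: 1 tree
n: 1 tree
d c d b: 2 trees

d c d b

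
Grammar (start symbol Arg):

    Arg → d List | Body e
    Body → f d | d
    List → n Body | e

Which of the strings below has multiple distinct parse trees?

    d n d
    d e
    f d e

d e

d n d: 1 tree
d e: 2 trees
f d e: 1 tree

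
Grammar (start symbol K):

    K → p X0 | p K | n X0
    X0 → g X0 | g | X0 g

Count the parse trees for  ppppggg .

4

Parse trees for ppppggg:
  [K p [K p [K p [K p [X0 g [X0 g [X0 g]]]]]]]
  [K p [K p [K p [K p [X0 g [X0 [X0 g] g]]]]]]
  [K p [K p [K p [K p [X0 [X0 g [X0 g]] g]]]]]
  [K p [K p [K p [K p [X0 [X0 [X0 g] g] g]]]]]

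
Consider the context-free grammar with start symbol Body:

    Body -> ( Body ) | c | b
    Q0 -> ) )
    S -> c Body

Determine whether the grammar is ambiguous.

Only Body is reachable from Body; ignoring the rest: Each string is a nest of matched brackets around a single atom. An opening bracket forces the recursive rule; an atom forces the base rule.

Unambiguous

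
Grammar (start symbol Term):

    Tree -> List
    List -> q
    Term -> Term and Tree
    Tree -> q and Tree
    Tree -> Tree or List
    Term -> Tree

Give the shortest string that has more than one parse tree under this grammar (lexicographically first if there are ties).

q and q

length 1: no string has ≥2 trees
length 3: q and q has 2 parse trees

Two derivations of q and q:
  Term ⇒ Term and Tree ⇒ Tree and Tree ⇒ List and Tree ⇒ q and Tree ⇒ q and List ⇒ q and q
  Term ⇒ Tree ⇒ q and Tree ⇒ q and List ⇒ q and q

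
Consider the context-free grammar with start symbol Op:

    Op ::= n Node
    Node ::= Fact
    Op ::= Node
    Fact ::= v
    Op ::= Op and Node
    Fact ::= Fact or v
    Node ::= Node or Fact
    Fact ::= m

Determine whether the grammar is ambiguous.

Witness: m or v

Derivation 1: Op ⇒ Node ⇒ Fact ⇒ Fact or v ⇒ m or v
Derivation 2: Op ⇒ Node ⇒ Node or Fact ⇒ Fact or Fact ⇒ m or Fact ⇒ m or v

Two distinct leftmost derivations for the same string.

Ambiguous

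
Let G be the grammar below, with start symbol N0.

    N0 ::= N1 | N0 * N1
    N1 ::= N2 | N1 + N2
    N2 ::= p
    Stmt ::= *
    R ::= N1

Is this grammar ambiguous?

Only N0, N1, N2 are reachable from N0; ignoring the rest: The grammar is stratified — N0 handles '*' (left-recursive), N1 handles '+', N2 atoms. Each operator has a fixed associativity and precedence level, so every string has one parse.

Unambiguous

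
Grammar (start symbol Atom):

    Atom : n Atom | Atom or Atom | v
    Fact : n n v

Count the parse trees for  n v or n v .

2

Parse trees for n v or n v:
  [Atom n [Atom [Atom v] or [Atom n [Atom v]]]]
  [Atom [Atom n [Atom v]] or [Atom n [Atom v]]]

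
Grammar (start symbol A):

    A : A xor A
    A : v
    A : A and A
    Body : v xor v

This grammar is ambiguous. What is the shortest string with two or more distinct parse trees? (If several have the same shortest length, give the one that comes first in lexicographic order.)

length 1: no string has ≥2 trees
length 3: no string has ≥2 trees
length 5: v and v and v has 2 parse trees

Two derivations of v and v and v:
  A ⇒ A and A ⇒ v and A ⇒ v and A and A ⇒ v and v and A ⇒ v and v and v
  A ⇒ A and A ⇒ A and A and A ⇒ v and A and A ⇒ v and v and A ⇒ v and v and v

v and v and v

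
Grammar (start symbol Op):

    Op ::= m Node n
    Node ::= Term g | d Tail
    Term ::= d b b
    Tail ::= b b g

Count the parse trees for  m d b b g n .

Parse trees for m d b b g n:
  [Op m [Node [Term d b b] g] n]
  [Op m [Node d [Tail b b g]] n]

2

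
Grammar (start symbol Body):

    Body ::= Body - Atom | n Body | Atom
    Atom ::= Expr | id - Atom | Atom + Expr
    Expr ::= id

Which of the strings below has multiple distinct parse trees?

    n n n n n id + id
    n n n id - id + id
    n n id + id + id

n n n id - id + id

n n n n n id + id: 1 tree
n n n id - id + id: 6 trees
n n id + id + id: 1 tree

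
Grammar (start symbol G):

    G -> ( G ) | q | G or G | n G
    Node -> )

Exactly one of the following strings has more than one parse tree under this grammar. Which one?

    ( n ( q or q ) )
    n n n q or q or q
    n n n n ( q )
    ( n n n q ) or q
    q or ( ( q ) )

n n n q or q or q

( n ( q or q ) ): 1 tree
n n n q or q or q: 14 trees
n n n n ( q ): 1 tree
( n n n q ) or q: 1 tree
q or ( ( q ) ): 1 tree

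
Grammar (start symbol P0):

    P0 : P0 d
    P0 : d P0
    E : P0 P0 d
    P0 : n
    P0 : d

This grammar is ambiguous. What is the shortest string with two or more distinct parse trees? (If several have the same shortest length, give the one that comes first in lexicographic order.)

d d

length 1: no string has ≥2 trees
length 2: d d has 2 parse trees

Two derivations of d d:
  P0 ⇒ P0 d ⇒ d d
  P0 ⇒ d P0 ⇒ d d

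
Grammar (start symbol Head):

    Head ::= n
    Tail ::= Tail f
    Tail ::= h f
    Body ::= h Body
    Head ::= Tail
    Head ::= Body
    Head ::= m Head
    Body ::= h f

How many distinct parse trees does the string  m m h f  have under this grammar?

2

Parse trees for m m h f:
  [Head m [Head m [Head [Tail h f]]]]
  [Head m [Head m [Head [Body h f]]]]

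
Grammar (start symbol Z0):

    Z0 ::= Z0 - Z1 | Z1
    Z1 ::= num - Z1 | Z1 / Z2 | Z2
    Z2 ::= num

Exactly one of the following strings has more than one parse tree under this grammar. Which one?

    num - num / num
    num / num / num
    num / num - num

num - num / num

num - num / num: 3 trees
num / num / num: 1 tree
num / num - num: 1 tree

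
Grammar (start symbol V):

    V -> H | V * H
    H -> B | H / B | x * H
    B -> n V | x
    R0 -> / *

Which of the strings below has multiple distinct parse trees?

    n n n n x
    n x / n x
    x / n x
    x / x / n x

n x / n x

n n n n x: 1 tree
n x / n x: 2 trees
x / n x: 1 tree
x / x / n x: 1 tree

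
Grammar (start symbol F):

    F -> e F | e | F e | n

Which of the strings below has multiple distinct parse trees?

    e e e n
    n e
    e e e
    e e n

e e e n: 1 tree
n e: 1 tree
e e e: 4 trees
e e n: 1 tree

e e e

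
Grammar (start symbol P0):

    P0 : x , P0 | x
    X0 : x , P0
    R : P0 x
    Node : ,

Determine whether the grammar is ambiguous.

Only P0 is reachable from P0; ignoring the rest: The reachable grammar is A → atom sep A | atom. Each atom is followed by either the separator (recurse) or end-of-string (stop) — no choice point.

Unambiguous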